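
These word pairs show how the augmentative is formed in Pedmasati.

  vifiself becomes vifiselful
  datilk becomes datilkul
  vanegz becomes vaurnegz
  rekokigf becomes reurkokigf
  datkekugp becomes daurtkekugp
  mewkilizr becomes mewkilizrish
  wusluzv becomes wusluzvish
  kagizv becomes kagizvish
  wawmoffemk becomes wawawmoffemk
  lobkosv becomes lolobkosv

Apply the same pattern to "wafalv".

vifiself and rekokigf both end in -f yet inflect differently (vifiselful, reurkokigf), so the final letter is not what conditions the rule; the second-to-last letter is.
"wafalv" has second-to-last letter 'l'. The stems whose second-to-last letter is 'l' (vifiself → vifiselful, datilk → datilkul) add -ul.
The other patterns: stems whose second-to-last letter is 'g' insert -ur- after the first vowel; stems whose second-to-last letter is 'z' add -ish; stems whose second-to-last letter is 'm' or 's' repeat the first consonant+vowel as a prefix.
So wafalv → wafalvul.

wafalvul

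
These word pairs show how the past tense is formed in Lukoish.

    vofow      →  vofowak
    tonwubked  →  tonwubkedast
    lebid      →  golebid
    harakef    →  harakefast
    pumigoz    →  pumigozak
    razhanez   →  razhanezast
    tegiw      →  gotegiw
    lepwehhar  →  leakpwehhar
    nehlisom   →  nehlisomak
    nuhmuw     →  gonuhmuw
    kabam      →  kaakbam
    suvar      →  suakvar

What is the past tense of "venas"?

veaknas

razhanez and pumigoz both end in -z yet inflect differently (razhanezast, pumigozak), so the final letter is not what conditions the rule; the last vowel is.
"venas" has last vowel 'a'. The stems whose last vowel is 'a' (lepwehhar → leakpwehhar, kabam → kaakbam, suvar → suakvar) insert -ak- after the first vowel.
The other patterns: stems whose last vowel is 'e' add -ast; stems whose last vowel is 'o' add -ak; stems whose last vowel is 'i' or 'u' add the prefix go-.
So venas → veaknas.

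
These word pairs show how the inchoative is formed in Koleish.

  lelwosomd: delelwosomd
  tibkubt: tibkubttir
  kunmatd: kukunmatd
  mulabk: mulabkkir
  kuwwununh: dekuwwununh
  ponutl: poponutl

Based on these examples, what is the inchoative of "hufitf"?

"hufitf" has second-to-last letter 't'. The stems whose second-to-last letter is 't' (ponutl → poponutl, kunmatd → kukunmatd) repeat the first consonant+vowel as a prefix.
So hufitf → huhufitf.

huhufitf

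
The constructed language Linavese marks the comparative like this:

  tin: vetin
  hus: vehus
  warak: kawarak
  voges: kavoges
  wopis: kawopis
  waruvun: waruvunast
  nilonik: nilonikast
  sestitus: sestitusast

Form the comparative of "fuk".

vefuk

"fuk" has 1 vowel. The stems with 1 vowel (tin → vetin, hus → vehus) add the prefix ve-.
The other patterns: stems with 2 vowels add the prefix ka-; stems with 3 vowels add -ast.
So fuk → vefuk.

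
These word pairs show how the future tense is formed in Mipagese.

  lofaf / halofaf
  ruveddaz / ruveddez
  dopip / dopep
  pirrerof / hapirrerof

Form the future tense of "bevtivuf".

habevtivuf

"bevtivuf" ends in -f. The stems ending in -f (lofaf → halofaf, pirrerof → hapirrerof) add the prefix ha-.
The other pattern: stems ending in -p or -z change the last vowel to 'e'.
So bevtivuf → habevtivuf.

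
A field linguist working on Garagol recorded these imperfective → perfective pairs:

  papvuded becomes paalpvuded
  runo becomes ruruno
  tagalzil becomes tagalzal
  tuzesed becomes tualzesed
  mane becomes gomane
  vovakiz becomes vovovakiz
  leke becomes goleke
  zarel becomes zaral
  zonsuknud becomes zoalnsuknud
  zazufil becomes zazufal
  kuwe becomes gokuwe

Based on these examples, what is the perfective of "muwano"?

"muwano" ends in -o. The one such stem in the data (runo → ruruno) repeats the first consonant+vowel as a prefix (as does vovakiz), so the same rule applies.
The other patterns: stems ending in -l change the last vowel to 'a'; stems ending in -d insert -al- after the first vowel; stems ending in -e add the prefix go-.
So muwano → mumuwano.

mumuwano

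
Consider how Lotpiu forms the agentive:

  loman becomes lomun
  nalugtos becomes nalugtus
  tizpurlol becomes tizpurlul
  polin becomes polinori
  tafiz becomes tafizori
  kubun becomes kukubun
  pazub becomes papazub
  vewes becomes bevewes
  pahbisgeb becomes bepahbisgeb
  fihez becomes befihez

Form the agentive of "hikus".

hihikus

"hikus" has last vowel 'u'. The stems whose last vowel is 'u' (kubun → kukubun, pazub → papazub) repeat the first consonant+vowel as a prefix.
So hikus → hihikus.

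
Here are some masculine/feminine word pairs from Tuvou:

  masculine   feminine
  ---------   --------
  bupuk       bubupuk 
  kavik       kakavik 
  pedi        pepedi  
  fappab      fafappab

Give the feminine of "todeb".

totodeb

Every pair shown (bupuk → bubupuk, kavik → kakavik, pedi → pepedi, …) follows the same rule: repeat the first consonant+vowel as a prefix.
So todeb → totodeb.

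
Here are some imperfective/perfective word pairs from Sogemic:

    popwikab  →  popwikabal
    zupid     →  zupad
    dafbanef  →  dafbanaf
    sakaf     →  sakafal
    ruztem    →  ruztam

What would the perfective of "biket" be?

sakaf and dafbanef both end in -f yet inflect differently (sakafal, dafbanaf), so the final letter is not what conditions the rule; the last vowel is.
"biket" has last vowel 'e'. The stems whose last vowel is 'e' (dafbanef → dafbanaf, ruztem → ruztam) change the last vowel to 'a'.
The other pattern: stems whose last vowel is 'a' add -al.
So biket → bikat.

bikat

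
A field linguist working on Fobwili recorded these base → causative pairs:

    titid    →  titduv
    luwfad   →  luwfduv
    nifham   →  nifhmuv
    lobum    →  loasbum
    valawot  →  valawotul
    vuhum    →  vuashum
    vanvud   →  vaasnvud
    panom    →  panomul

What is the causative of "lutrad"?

"lutrad" has last vowel 'a'. The stems whose last vowel is 'a' (luwfad → luwfduv, nifham → nifhmuv) delete the last vowel and add -uv.
So lutrad → lutrduv.

lutrduv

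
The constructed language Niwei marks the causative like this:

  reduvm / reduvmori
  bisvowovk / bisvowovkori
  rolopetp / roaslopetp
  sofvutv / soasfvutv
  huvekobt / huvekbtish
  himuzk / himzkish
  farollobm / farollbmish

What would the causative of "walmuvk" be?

walmuvkori

"walmuvk" has second-to-last letter 'v'. The stems whose second-to-last letter is 'v' (reduvm → reduvmori, bisvowovk → bisvowovkori) add -ori.
The other patterns: stems whose second-to-last letter is 't' insert -as- after the first vowel; stems whose second-to-last letter is 'b' or 'z' delete the last vowel and add -ish.
So walmuvk → walmuvkori.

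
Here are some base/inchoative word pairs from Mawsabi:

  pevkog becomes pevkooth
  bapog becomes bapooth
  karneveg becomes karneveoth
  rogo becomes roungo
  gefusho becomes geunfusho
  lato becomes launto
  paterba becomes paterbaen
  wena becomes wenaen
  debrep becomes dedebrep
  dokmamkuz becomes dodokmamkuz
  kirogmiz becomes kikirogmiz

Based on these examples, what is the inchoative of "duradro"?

pevkog and rogo both have last vowel 'o' yet inflect differently (pevkooth, roungo), so the last vowel is not what conditions the rule; the final letter is.
"duradro" ends in -o. The stems ending in -o (rogo → roungo, gefusho → geunfusho, lato → launto) insert -un- after the first vowel.
The other patterns: stems ending in -g drop the final letter and add -oth; stems ending in -a add -en; stems ending in -p or -z repeat the first consonant+vowel as a prefix.
So duradro → duunradro.

duunradro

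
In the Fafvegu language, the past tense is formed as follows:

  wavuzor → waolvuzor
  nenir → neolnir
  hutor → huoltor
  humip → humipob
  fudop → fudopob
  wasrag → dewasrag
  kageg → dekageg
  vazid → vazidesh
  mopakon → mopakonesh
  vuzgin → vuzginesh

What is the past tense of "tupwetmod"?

nenir and humip both have last vowel 'i' yet inflect differently (neolnir, humipob), so the last vowel is not what conditions the rule; the final letter is.
"tupwetmod" ends in -d. The one such stem in the data (vazid → vazidesh) adds -esh, so the same rule applies.
The other patterns: stems ending in -r insert -ol- after the first vowel; stems ending in -p add -ob; stems ending in -g add the prefix de-.
So tupwetmod → tupwetmodesh.

tupwetmodesh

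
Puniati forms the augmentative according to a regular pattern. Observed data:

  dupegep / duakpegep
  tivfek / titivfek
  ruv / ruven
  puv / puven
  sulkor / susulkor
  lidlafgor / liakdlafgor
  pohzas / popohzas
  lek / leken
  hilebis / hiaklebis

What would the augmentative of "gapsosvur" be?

lek and tivfek both end in -k yet inflect differently (leken, titivfek), so the final letter is not what conditions the rule; the number of vowels is.
"gapsosvur" has 3 vowels. The stems with 3 vowels (dupegep → duakpegep, hilebis → hiaklebis, lidlafgor → liakdlafgor) insert -ak- after the first vowel.
The other patterns: stems with 1 vowel add -en; stems with 2 vowels repeat the first consonant+vowel as a prefix.
So gapsosvur → gaakpsosvur.

gaakpsosvur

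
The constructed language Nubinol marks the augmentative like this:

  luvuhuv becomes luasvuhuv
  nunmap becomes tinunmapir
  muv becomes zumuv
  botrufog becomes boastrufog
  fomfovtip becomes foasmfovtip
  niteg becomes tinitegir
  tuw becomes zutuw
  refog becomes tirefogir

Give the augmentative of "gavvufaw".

gaasvvufaw

muv and luvuhuv both end in -v yet inflect differently (zumuv, luasvuhuv), so the final letter is not what conditions the rule; the number of vowels is.
"gavvufaw" has 3 vowels. The stems with 3 vowels (luvuhuv → luasvuhuv, botrufog → boastrufog, fomfovtip → foasmfovtip) insert -as- after the first vowel.
So gavvufaw → gaasvvufaw.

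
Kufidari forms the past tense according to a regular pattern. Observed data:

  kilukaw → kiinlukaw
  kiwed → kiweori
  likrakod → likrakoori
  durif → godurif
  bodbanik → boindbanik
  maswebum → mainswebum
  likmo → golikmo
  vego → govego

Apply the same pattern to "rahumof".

likrakod and vego both have last vowel 'o' yet inflect differently (likrakoori, govego), so the last vowel is not what conditions the rule; the final letter is.
"rahumof" ends in -f. The one such stem in the data (durif → godurif) adds the prefix go-, so the same rule applies.
The other patterns: stems ending in -d drop the final letter and add -ori; stems ending in -k, -m or -w insert -in- after the first vowel.
So rahumof → gorahumof.

gorahumof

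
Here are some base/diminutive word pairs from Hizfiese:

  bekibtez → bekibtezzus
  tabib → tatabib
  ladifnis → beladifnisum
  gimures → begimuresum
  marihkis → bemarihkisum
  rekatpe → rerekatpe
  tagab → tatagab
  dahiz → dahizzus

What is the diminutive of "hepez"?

"hepez" ends in -z. The stems ending in -z (bekibtez → bekibtezzus, dahiz → dahizzus) double the final consonant and add -us.
So hepez → hepezzus.

hepezzus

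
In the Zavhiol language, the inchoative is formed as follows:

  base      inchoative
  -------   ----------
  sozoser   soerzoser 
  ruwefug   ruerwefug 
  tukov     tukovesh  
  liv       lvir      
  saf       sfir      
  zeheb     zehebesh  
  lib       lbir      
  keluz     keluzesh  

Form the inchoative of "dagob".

dagobesh

liv and tukov both end in -v yet inflect differently (lvir, tukovesh), so the final letter is not what conditions the rule; the number of vowels is.
"dagob" has 2 vowels. The stems with 2 vowels (tukov → tukovesh, keluz → keluzesh, zeheb → zehebesh) add -esh.
The other patterns: stems with 1 vowel delete the last vowel and add -ir; stems with 3 vowels insert -er- after the first vowel.
So dagob → dagobesh.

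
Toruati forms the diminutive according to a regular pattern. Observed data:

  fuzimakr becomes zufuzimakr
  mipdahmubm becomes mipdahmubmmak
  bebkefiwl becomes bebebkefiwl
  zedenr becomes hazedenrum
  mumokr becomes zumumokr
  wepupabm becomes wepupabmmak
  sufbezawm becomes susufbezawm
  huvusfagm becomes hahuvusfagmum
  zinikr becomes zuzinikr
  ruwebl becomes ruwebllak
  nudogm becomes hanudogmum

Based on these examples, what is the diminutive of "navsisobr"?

bebkefiwl and ruwebl both end in -l yet inflect differently (bebebkefiwl, ruwebllak), so the final letter is not what conditions the rule; the second-to-last letter is.
"navsisobr" has second-to-last letter 'b'. The stems whose second-to-last letter is 'b' (ruwebl → ruwebllak, mipdahmubm → mipdahmubmmak, wepupabm → wepupabmmak) double the final consonant and add -ak.
The other patterns: stems whose second-to-last letter is 'w' repeat the first consonant+vowel as a prefix; stems whose second-to-last letter is 'k' add the prefix zu-; stems whose second-to-last letter is 'g' or 'n' add ha- … -um around the stem.
So navsisobr → navsisobrrak.

navsisobrrak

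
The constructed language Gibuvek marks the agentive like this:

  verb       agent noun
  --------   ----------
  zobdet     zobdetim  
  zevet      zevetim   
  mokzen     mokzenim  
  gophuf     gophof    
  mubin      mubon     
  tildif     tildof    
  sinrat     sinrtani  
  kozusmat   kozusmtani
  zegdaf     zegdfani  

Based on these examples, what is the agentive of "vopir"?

vopor

mokzen and mubin both end in -n yet inflect differently (mokzenim, mubon), so the final letter is not what conditions the rule; the last vowel is.
"vopir" has last vowel 'i'. The stems whose last vowel is 'i' (mubin → mubon, tildif → tildof) change the last vowel to 'o'.
So vopir → vopor.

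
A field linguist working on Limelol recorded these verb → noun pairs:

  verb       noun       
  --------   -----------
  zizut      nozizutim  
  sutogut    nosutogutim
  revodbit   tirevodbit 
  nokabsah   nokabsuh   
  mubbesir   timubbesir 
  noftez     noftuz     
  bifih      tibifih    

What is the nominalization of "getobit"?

tigetobit

revodbit and zizut both end in -t yet inflect differently (tirevodbit, nozizutim), so the final letter is not what conditions the rule; the last vowel is.
"getobit" has last vowel 'i'. The stems whose last vowel is 'i' (mubbesir → timubbesir, revodbit → tirevodbit, bifih → tibifih) add the prefix ti-.
So getobit → tigetobit.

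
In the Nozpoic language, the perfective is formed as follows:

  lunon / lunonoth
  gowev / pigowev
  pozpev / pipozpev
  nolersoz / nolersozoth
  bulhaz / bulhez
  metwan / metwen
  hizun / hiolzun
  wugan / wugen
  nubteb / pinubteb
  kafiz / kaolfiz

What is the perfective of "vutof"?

bulhaz and kafiz both end in -z yet inflect differently (bulhez, kaolfiz), so the final letter is not what conditions the rule; the last vowel is.
"vutof" has last vowel 'o'. The stems whose last vowel is 'o' (nolersoz → nolersozoth, lunon → lunonoth) add -oth.
The other patterns: stems whose last vowel is 'a' change the last vowel to 'e'; stems whose last vowel is 'i' or 'u' insert -ol- after the first vowel; stems whose last vowel is 'e' add the prefix pi-.
So vutof → vutofoth.

vutofoth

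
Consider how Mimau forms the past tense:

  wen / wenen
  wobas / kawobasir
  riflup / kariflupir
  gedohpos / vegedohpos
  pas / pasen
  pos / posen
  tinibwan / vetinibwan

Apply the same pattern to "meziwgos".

vemeziwgos

"meziwgos" has 3 vowels. The stems with 3 vowels (gedohpos → vegedohpos, tinibwan → vetinibwan) add the prefix ve-.
The other patterns: stems with 1 vowel add -en; stems with 2 vowels add ka- … -ir around the stem.
So meziwgos → vemeziwgos.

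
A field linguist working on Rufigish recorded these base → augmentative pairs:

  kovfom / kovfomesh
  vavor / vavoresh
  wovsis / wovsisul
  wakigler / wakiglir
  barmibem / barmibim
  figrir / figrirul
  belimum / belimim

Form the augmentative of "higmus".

figrir and vavor both end in -r yet inflect differently (figrirul, vavoresh), so the final letter is not what conditions the rule; the last vowel is.
"higmus" has last vowel 'u'. The one such stem in the data (belimum → belimim) changes the last vowel to 'i' (as do wakigler, barmibem), so the same rule applies.
So higmus → higmis.

higmis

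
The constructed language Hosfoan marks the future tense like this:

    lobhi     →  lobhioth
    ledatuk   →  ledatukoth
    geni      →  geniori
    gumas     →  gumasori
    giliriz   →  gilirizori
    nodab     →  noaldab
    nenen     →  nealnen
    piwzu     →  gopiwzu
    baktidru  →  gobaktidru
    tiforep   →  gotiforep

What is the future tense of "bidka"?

gobidka

lobhi and geni both end in -i yet inflect differently (lobhioth, geniori), so the final letter is not what conditions the rule; the first letter is.
"bidka" begins with b-. The one such stem in the data (baktidru → gobaktidru) adds the prefix go-, so the same rule applies.
The other patterns: stems beginning with l- add -oth; stems beginning with g- add -ori; stems beginning with n- insert -al- after the first vowel.
So bidka → gobidka.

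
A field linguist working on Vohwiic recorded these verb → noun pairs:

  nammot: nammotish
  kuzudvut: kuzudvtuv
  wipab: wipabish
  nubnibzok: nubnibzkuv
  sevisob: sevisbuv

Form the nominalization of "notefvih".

"notefvih" has 3 vowels. The stems with 3 vowels (nubnibzok → nubnibzkuv, sevisob → sevisbuv, kuzudvut → kuzudvtuv) delete the last vowel and add -uv.
The other pattern: stems with 2 vowels add -ish.
So notefvih → notefvhuv.

notefvhuv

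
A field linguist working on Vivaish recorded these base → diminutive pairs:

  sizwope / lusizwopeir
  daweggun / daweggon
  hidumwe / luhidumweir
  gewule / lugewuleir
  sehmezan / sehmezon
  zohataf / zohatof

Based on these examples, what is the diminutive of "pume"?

sizwope and sehmezan both begin with s- yet inflect differently (lusizwopeir, sehmezon), so the first letter is not what conditions the rule; the final letter is.
"pume" ends in -e. The stems ending in -e (gewule → lugewuleir, sizwope → lusizwopeir, hidumwe → luhidumweir) add lu- … -ir around the stem.
The other pattern: stems ending in -f or -n change the last vowel to 'o'.
So pume → lupumeir.

lupumeir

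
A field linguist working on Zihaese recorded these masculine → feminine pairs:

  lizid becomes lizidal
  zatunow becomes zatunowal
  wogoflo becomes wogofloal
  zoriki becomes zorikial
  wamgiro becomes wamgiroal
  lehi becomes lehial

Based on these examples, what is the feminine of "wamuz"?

Every pair shown (lizid → lizidal, zatunow → zatunowal, wogoflo → wogofloal, …) follows the same rule: add -al.
So wamuz → wamuzal.

wamuzal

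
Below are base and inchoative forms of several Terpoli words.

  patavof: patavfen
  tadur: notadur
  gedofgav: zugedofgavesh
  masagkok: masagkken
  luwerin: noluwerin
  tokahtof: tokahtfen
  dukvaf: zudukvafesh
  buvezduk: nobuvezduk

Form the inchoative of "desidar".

tokahtof and dukvaf both end in -f yet inflect differently (tokahtfen, zudukvafesh), so the final letter is not what conditions the rule; the last vowel is.
"desidar" has last vowel 'a'. The stems whose last vowel is 'a' (gedofgav → zugedofgavesh, dukvaf → zudukvafesh) add zu- … -esh around the stem.
So desidar → zudesidaresh.

zudesidaresh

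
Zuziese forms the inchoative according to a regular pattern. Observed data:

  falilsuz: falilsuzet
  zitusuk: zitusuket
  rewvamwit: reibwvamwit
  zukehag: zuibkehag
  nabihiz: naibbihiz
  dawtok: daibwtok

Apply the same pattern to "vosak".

"vosak" has last vowel 'a'. The one such stem in the data (zukehag → zuibkehag) inserts -ib- after the first vowel (as do rewvamwit, nabihiz), so the same rule applies.
The other pattern: stems whose last vowel is 'u' add -et.
So vosak → voibsak.

voibsak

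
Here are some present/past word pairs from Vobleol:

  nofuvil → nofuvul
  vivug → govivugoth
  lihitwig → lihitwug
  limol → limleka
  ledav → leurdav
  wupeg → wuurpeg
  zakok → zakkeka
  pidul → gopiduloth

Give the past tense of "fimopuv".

pidul and limol both end in -l yet inflect differently (gopiduloth, limleka), so the final letter is not what conditions the rule; the last vowel is.
"fimopuv" has last vowel 'u'. The stems whose last vowel is 'u' (vivug → govivugoth, pidul → gopiduloth) add go- … -oth around the stem.
The other patterns: stems whose last vowel is 'o' delete the last vowel and add -eka; stems whose last vowel is 'a' or 'e' insert -ur- after the first vowel; stems whose last vowel is 'i' change the last vowel to 'u'.
So fimopuv → gofimopuvoth.

gofimopuvoth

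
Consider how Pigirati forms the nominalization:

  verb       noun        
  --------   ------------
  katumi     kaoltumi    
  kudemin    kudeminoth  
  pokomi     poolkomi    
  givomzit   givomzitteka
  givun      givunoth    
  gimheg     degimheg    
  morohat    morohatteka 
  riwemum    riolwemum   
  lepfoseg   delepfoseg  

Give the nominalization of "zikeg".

dezikeg

"zikeg" ends in -g. The stems ending in -g (gimheg → degimheg, lepfoseg → delepfoseg) add the prefix de-.
So zikeg → dezikeg.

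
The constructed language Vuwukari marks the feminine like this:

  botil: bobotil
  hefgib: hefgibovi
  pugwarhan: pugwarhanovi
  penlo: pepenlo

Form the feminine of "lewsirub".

botil and hefgib both have last vowel 'i' yet inflect differently (bobotil, hefgibovi), so the last vowel is not what conditions the rule; the final letter is.
"lewsirub" ends in -b. The one such stem in the data (hefgib → hefgibovi) adds -ovi, so the same rule applies.
The other pattern: stems ending in -l or -o repeat the first consonant+vowel as a prefix.
So lewsirub → lewsirubovi.

lewsirubovi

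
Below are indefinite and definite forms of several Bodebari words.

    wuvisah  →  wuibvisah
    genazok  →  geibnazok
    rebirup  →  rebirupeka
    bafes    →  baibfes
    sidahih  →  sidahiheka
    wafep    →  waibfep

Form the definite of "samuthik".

"samuthik" has last vowel 'i'. The one such stem in the data (sidahih → sidahiheka) adds -eka, so the same rule applies.
So samuthik → samuthikeka.

samuthikeka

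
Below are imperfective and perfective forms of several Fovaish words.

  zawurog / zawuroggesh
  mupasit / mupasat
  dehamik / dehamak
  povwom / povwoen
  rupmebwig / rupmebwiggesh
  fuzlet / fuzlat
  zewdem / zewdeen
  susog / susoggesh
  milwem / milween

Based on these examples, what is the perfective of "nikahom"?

"nikahom" ends in -m. The stems ending in -m (povwom → povwoen, zewdem → zewdeen, milwem → milween) drop the final letter and add -en.
So nikahom → nikahoen.

nikahoen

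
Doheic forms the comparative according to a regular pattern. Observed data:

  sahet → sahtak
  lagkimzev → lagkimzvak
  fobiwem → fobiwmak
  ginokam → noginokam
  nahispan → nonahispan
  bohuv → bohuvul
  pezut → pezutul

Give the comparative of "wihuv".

wihuvul

fobiwem and ginokam both end in -m yet inflect differently (fobiwmak, noginokam), so the final letter is not what conditions the rule; the last vowel is.
"wihuv" has last vowel 'u'. The stems whose last vowel is 'u' (bohuv → bohuvul, pezut → pezutul) add -ul.
The other patterns: stems whose last vowel is 'e' delete the last vowel and add -ak; stems whose last vowel is 'a' add the prefix no-.
So wihuv → wihuvul.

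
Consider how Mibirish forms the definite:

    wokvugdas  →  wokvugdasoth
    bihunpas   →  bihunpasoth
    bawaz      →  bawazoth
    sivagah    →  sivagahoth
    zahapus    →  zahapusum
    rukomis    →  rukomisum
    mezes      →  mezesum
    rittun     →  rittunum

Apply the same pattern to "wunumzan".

wunumzanoth

wokvugdas and zahapus both end in -s yet inflect differently (wokvugdasoth, zahapusum), so the final letter is not what conditions the rule; the last vowel is.
"wunumzan" has last vowel 'a'. The stems whose last vowel is 'a' (wokvugdas → wokvugdasoth, bihunpas → bihunpasoth, bawaz → bawazoth) add -oth.
The other pattern: stems whose last vowel is 'e', 'i' or 'u' add -um.
So wunumzan → wunumzanoth.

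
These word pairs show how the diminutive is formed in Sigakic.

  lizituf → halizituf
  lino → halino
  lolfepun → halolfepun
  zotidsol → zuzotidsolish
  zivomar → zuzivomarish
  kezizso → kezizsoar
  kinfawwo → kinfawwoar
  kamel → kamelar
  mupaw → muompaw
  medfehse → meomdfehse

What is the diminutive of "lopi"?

halopi

lino and kezizso both end in -o yet inflect differently (halino, kezizsoar), so the final letter is not what conditions the rule; the first letter is.
"lopi" begins with l-. The stems beginning with l- (lizituf → halizituf, lino → halino, lolfepun → halolfepun) add the prefix ha-.
So lopi → halopi.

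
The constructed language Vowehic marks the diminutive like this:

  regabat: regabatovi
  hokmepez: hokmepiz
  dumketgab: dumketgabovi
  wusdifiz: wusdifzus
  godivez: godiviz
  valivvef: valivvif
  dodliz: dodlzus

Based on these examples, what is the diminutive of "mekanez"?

godivez and dodliz both end in -z yet inflect differently (godiviz, dodlzus), so the final letter is not what conditions the rule; the last vowel is.
"mekanez" has last vowel 'e'. The stems whose last vowel is 'e' (valivvef → valivvif, godivez → godiviz, hokmepez → hokmepiz) change the last vowel to 'i'.
The other patterns: stems whose last vowel is 'i' delete the last vowel and add -us; stems whose last vowel is 'a' add -ovi.
So mekanez → mekaniz.

mekaniz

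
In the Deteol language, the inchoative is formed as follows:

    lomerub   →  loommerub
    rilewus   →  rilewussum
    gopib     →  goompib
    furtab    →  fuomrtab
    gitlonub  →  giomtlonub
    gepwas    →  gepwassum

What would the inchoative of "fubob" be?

"fubob" ends in -b. The stems ending in -b (gopib → goompib, lomerub → loommerub, furtab → fuomrtab) insert -om- after the first vowel.
The other pattern: stems ending in -s double the final consonant and add -um.
So fubob → fuombob.

fuombob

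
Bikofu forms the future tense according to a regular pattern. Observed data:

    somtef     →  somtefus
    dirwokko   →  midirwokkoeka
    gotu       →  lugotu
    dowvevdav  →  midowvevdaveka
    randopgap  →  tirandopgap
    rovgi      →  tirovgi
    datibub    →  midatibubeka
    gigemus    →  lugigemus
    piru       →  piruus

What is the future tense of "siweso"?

gotu and piru both end in -u yet inflect differently (lugotu, piruus), so the final letter is not what conditions the rule; the first letter is.
"siweso" begins with s-. The one such stem in the data (somtef → somtefus) adds -us, so the same rule applies.
So siweso → siwesous.

siwesous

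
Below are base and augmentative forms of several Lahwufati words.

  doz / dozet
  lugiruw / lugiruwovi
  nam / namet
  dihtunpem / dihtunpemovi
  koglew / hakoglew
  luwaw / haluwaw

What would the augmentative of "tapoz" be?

koglew and lugiruw both end in -w yet inflect differently (hakoglew, lugiruwovi), so the final letter is not what conditions the rule; the number of vowels is.
"tapoz" has 2 vowels. The stems with 2 vowels (koglew → hakoglew, luwaw → haluwaw) add the prefix ha-.
The other patterns: stems with 1 vowel add -et; stems with 3 vowels add -ovi.
So tapoz → hatapoz.

hatapoz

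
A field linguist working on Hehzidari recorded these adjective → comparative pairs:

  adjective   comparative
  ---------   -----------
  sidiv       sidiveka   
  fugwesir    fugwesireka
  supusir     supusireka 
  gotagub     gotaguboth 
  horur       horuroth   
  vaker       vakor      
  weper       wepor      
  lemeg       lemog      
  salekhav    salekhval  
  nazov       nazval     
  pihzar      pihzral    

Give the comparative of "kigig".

kigigeka

fugwesir and horur both end in -r yet inflect differently (fugwesireka, horuroth), so the final letter is not what conditions the rule; the last vowel is.
"kigig" has last vowel 'i'. The stems whose last vowel is 'i' (sidiv → sidiveka, fugwesir → fugwesireka, supusir → supusireka) add -eka.
So kigig → kigigeka.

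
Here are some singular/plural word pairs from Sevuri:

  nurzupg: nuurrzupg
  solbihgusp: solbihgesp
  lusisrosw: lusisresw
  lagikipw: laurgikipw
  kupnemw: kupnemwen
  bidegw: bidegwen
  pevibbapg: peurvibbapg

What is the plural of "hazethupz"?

lagikipw and lusisrosw both end in -w yet inflect differently (laurgikipw, lusisresw), so the final letter is not what conditions the rule; the second-to-last letter is.
"hazethupz" has second-to-last letter 'p'. The stems whose second-to-last letter is 'p' (pevibbapg → peurvibbapg, nurzupg → nuurrzupg, lagikipw → laurgikipw) insert -ur- after the first vowel.
The other patterns: stems whose second-to-last letter is 's' change the last vowel to 'e'; stems whose second-to-last letter is 'g' or 'm' add -en.
So hazethupz → haurzethupz.

haurzethupz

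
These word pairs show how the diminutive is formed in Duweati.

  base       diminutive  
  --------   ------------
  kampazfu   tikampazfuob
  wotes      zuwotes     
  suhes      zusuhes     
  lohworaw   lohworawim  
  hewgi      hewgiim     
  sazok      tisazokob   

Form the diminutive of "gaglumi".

gaglumiim

suhes and sazok both begin with s- yet inflect differently (zusuhes, tisazokob), so the first letter is not what conditions the rule; the final letter is.
"gaglumi" ends in -i. The one such stem in the data (hewgi → hewgiim) adds -im, so the same rule applies.
So gaglumi → gaglumiim.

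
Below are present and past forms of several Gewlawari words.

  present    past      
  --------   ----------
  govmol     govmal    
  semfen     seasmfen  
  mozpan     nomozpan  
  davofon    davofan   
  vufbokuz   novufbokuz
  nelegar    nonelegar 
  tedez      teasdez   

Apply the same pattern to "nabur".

nonabur

"nabur" has last vowel 'u'. The one such stem in the data (vufbokuz → novufbokuz) adds the prefix no-, so the same rule applies.
So nabur → nonabur.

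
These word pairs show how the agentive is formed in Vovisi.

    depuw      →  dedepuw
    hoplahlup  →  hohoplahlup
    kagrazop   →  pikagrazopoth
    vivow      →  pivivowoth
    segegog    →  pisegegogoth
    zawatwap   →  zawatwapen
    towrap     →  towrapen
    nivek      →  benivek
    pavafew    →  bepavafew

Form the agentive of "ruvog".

"ruvog" has last vowel 'o'. The stems whose last vowel is 'o' (kagrazop → pikagrazopoth, vivow → pivivowoth, segegog → pisegegogoth) add pi- … -oth around the stem.
So ruvog → piruvogoth.

piruvogoth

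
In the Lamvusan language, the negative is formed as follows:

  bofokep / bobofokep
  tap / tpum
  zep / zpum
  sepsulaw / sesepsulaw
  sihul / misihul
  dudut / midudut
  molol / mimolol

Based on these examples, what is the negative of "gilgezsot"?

gigilgezsot

zep and bofokep both end in -p yet inflect differently (zpum, bobofokep), so the final letter is not what conditions the rule; the number of vowels is.
"gilgezsot" has 3 vowels. The stems with 3 vowels (sepsulaw → sesepsulaw, bofokep → bobofokep) repeat the first consonant+vowel as a prefix.
The other patterns: stems with 1 vowel delete the last vowel and add -um; stems with 2 vowels add the prefix mi-.
So gilgezsot → gigilgezsot.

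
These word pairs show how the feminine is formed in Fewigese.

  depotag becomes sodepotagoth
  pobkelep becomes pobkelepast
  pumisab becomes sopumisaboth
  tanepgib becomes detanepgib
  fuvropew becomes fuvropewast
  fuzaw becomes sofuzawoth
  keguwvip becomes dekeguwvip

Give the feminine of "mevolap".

fuzaw and fuvropew both end in -w yet inflect differently (sofuzawoth, fuvropewast), so the final letter is not what conditions the rule; the last vowel is.
"mevolap" has last vowel 'a'. The stems whose last vowel is 'a' (depotag → sodepotagoth, fuzaw → sofuzawoth, pumisab → sopumisaboth) add so- … -oth around the stem.
The other patterns: stems whose last vowel is 'e' add -ast; stems whose last vowel is 'i' add the prefix de-.
So mevolap → somevolapoth.

somevolapoth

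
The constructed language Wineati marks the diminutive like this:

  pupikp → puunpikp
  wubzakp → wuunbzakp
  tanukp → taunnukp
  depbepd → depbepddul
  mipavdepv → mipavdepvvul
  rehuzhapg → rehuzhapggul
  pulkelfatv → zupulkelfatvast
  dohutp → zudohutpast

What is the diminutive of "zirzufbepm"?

zirzufbepmmul

mipavdepv and pulkelfatv both end in -v yet inflect differently (mipavdepvvul, zupulkelfatvast), so the final letter is not what conditions the rule; the second-to-last letter is.
"zirzufbepm" has second-to-last letter 'p'. The stems whose second-to-last letter is 'p' (depbepd → depbepddul, mipavdepv → mipavdepvvul, rehuzhapg → rehuzhapggul) double the final consonant and add -ul.
So zirzufbepm → zirzufbepmmul.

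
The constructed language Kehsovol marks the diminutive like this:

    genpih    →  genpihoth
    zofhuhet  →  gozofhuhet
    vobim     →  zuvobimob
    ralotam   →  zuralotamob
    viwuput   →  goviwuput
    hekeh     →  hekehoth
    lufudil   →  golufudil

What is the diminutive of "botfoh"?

vobim and genpih both have last vowel 'i' yet inflect differently (zuvobimob, genpihoth), so the last vowel is not what conditions the rule; the final letter is.
"botfoh" ends in -h. The stems ending in -h (genpih → genpihoth, hekeh → hekehoth) add -oth.
The other patterns: stems ending in -m add zu- … -ob around the stem; stems ending in -l or -t add the prefix go-.
So botfoh → botfohoth.

botfohoth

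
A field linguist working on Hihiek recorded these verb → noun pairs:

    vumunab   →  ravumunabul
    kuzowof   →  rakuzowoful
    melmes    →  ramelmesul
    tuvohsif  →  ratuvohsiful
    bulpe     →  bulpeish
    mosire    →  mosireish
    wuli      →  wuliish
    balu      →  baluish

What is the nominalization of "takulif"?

melmes and bulpe both have last vowel 'e' yet inflect differently (ramelmesul, bulpeish), so the last vowel is not what conditions the rule; whether the stem ends in a vowel or a consonant is.
"takulif" ends in a consonant. The stems ending in a consonant (vumunab → ravumunabul, kuzowof → rakuzowoful, melmes → ramelmesul) add ra- … -ul around the stem.
The other pattern: stems ending in a vowel add -ish.
So takulif → ratakuliful.

ratakuliful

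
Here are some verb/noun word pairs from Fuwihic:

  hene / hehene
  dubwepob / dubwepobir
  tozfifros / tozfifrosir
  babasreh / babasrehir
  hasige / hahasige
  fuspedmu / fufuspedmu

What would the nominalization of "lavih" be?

"lavih" ends in a consonant. The stems ending in a consonant (babasreh → babasrehir, dubwepob → dubwepobir, tozfifros → tozfifrosir) add -ir.
So lavih → lavihir.

lavihir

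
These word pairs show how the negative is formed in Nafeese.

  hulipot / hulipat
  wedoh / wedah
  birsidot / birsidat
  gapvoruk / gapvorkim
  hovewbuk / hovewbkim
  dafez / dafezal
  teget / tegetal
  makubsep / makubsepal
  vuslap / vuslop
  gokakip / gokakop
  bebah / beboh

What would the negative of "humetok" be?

humetak

hulipot and teget both end in -t yet inflect differently (hulipat, tegetal), so the final letter is not what conditions the rule; the last vowel is.
"humetok" has last vowel 'o'. The stems whose last vowel is 'o' (hulipot → hulipat, wedoh → wedah, birsidot → birsidat) change the last vowel to 'a'.
The other patterns: stems whose last vowel is 'u' delete the last vowel and add -im; stems whose last vowel is 'e' add -al; stems whose last vowel is 'a' or 'i' change the last vowel to 'o'.
So humetok → humetak.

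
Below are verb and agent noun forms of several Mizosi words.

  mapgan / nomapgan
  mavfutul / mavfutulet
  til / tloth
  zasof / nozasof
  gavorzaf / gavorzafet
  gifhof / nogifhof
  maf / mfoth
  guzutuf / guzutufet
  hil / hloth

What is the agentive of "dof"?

"dof" has 1 vowel. The stems with 1 vowel (hil → hloth, til → tloth, maf → mfoth) delete the last vowel and add -oth.
So dof → dfoth.

dfoth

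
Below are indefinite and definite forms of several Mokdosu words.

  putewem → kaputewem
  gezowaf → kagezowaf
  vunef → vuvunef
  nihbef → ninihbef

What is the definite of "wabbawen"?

kawabbawen

gezowaf and vunef both end in -f yet inflect differently (kagezowaf, vuvunef), so the final letter is not what conditions the rule; the number of vowels is.
"wabbawen" has 3 vowels. The stems with 3 vowels (putewem → kaputewem, gezowaf → kagezowaf) add the prefix ka-.
The other pattern: stems with 2 vowels repeat the first consonant+vowel as a prefix.
So wabbawen → kawabbawen.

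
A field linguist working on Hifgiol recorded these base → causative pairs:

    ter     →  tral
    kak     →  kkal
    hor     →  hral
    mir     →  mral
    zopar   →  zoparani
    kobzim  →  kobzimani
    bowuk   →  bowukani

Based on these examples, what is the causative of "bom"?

ter and zopar both end in -r yet inflect differently (tral, zoparani), so the final letter is not what conditions the rule; the number of vowels is.
"bom" has 1 vowel. The stems with 1 vowel (ter → tral, kak → kkal, hor → hral) delete the last vowel and add -al.
The other pattern: stems with 2 vowels add -ani.
So bom → bmal.

bmal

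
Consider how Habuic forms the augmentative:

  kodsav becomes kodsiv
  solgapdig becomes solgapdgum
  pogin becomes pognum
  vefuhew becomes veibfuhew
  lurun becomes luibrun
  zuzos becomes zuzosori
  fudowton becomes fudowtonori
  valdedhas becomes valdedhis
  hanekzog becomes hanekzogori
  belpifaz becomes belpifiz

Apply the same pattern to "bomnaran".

lurun and pogin both end in -n yet inflect differently (luibrun, pognum), so the final letter is not what conditions the rule; the last vowel is.
"bomnaran" has last vowel 'a'. The stems whose last vowel is 'a' (kodsav → kodsiv, belpifaz → belpifiz, valdedhas → valdedhis) change the last vowel to 'i'.
So bomnaran → bomnarin.

bomnarin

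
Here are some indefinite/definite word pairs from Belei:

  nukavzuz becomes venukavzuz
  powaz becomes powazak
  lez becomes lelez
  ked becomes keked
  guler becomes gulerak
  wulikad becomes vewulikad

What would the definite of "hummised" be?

vehummised

lez and powaz both end in -z yet inflect differently (lelez, powazak), so the final letter is not what conditions the rule; the number of vowels is.
"hummised" has 3 vowels. The stems with 3 vowels (wulikad → vewulikad, nukavzuz → venukavzuz) add the prefix ve-.
The other patterns: stems with 1 vowel repeat the first consonant+vowel as a prefix; stems with 2 vowels add -ak.
So hummised → vehummised.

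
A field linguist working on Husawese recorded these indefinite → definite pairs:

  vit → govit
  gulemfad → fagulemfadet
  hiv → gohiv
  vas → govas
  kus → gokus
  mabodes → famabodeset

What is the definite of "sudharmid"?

fasudharmidet

"sudharmid" has 3 vowels. The stems with 3 vowels (mabodes → famabodeset, gulemfad → fagulemfadet) add fa- … -et around the stem.
The other pattern: stems with 1 vowel add the prefix go-.
So sudharmid → fasudharmidet.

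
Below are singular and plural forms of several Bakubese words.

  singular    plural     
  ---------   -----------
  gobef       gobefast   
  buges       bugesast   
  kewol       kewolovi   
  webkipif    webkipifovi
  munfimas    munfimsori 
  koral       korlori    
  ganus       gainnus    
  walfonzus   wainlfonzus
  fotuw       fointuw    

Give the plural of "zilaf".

zilfori

gobef and webkipif both end in -f yet inflect differently (gobefast, webkipifovi), so the final letter is not what conditions the rule; the last vowel is.
"zilaf" has last vowel 'a'. The stems whose last vowel is 'a' (munfimas → munfimsori, koral → korlori) delete the last vowel and add -ori.
So zilaf → zilfori.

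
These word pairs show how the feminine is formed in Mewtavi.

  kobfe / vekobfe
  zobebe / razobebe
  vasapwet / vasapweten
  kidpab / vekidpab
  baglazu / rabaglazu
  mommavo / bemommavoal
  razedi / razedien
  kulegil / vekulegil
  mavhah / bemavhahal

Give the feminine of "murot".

bemurotal

zobebe and kobfe both end in -e yet inflect differently (razobebe, vekobfe), so the final letter is not what conditions the rule; the first letter is.
"murot" begins with m-. The stems beginning with m- (mommavo → bemommavoal, mavhah → bemavhahal) add be- … -al around the stem.
So murot → bemurotal.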